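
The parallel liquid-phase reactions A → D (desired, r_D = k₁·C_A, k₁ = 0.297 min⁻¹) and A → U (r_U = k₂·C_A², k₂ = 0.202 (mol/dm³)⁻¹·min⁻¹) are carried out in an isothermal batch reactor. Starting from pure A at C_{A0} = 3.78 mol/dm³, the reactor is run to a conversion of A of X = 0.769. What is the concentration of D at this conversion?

1.19 mol/dm³

C_A = C_{A0}(1−X) = 0.8732 mol/dm³.
Along a PFR/batch, dC_D/dC_A = −r_D/(r_D+r_U) = −k₁/(k₁+k₂·C_A).
Integrating from C_{A0} to C_A: C_D = (0.297/0.202)·ln[(0.297+0.202·3.78)/(0.297+0.202·0.873)] = 1.470·ln(1.061/0.4734) = 1.186 mol/dm³.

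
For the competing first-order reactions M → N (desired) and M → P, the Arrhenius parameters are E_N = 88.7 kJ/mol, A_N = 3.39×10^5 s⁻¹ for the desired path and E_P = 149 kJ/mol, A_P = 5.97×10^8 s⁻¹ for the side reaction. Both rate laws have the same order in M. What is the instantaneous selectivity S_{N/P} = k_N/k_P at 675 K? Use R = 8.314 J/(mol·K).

26.3

Since both paths have the same order in M, the concentration cancels and S_{N/P} = k_N/k_P = (A_N/A_P)·exp[(E_P−E_N)/(RT)].
(E_P−E_N)/(RT) = (149−88.7)×10³/(8.314×675) = 60300/5612 = 10.74.
k_N/k_P = (3.39×10^5/5.97×10^8)·exp(10.74) = 5.678×10^-4 × 46394 = 26.3.
Since E_N < E_P, lowering the temperature improves selectivity toward N.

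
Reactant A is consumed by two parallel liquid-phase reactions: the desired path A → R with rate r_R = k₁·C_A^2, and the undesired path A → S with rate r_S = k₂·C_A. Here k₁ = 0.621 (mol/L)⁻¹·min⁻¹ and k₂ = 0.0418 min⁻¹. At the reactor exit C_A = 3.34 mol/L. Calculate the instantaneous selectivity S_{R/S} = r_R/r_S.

S_{R/S} = r_R/r_S = (k₁·C_A^2)/(k₂·C_A) = (k₁/k₂)·C_A.
= (0.621×3.340^2) / (0.0418×3.340) = 6.928/0.1396 = 49.6.

49.6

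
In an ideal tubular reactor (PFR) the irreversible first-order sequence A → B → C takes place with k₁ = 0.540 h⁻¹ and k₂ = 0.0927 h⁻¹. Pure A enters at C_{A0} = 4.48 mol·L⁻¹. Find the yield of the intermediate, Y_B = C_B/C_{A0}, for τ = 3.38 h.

For first-order series with pure A initially, C_B(τ) = k₁C_{A0}/(k₂−k₁)·(e^(−k₁τ) − e^(−k₂τ)).
e^(−k₁τ) = e^(−0.540×3.38) = e^(−1.825) = 0.1612; e^(−k₂τ) = e^(−0.3133) = 0.7310.
C_B = 0.540×4.48/(0.0927−0.540) × (0.1612−0.7310) = (-5.408)×(-0.5698) = 3.082 mol·L⁻¹.
Y_B = C_B/C_{A0} = 3.082/4.48 = 0.688.

0.688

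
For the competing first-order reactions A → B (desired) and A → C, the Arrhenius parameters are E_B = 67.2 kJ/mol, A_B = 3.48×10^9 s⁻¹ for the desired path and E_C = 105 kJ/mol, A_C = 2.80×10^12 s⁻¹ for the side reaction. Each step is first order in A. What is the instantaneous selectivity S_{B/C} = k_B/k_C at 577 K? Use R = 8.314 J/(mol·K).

With equal orders, S_{B/C} = k_B/k_C = (A_B/A_C)·exp[(E_C−E_B)/(RT)].
(E_C−E_B)/(RT) = (105−67.2)×10³/(8.314×577) = 37800/4797 = 7.880.
k_B/k_C = (3.48×10^9/2.80×10^12)·exp(7.880) = 0.001243 × 2643 = 3.28.

3.28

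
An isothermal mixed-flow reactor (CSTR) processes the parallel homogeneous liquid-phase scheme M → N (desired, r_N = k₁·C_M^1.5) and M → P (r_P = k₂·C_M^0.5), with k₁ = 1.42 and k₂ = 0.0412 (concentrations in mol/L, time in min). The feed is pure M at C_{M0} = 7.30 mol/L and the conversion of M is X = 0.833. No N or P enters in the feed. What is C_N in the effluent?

5.94 mol/L

Exit C_M = C_{M0}(1−X) = 7.30×0.167 = 1.219 mol/L.
A CSTR operates uniformly at the exit composition, giving r_N = 1.911 and r_P = 0.04549 (each k·C_M^n at C_M = 1.219).
Fraction of consumed M going to N: r_N/(r_N+r_P) = 0.9768.
C_N = 0.9768·C_{M0}·X = 0.9768×7.30×0.833 = 5.94 mol/L.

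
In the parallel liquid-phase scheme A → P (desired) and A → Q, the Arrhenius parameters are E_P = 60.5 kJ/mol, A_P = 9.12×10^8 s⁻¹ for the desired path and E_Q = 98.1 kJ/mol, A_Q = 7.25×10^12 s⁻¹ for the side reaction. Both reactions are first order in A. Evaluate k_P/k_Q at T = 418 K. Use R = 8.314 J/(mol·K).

6.29

With equal orders, S_{P/Q} = k_P/k_Q = (A_P/A_Q)·exp[(E_Q−E_P)/(RT)].
(E_Q−E_P)/(RT) = (98.1−60.5)×10³/(8.314×418) = 37600/3475 = 10.82.
k_P/k_Q = (9.12×10^8/7.25×10^12)·exp(10.82) = 1.258×10^-4 × 49979 = 6.29.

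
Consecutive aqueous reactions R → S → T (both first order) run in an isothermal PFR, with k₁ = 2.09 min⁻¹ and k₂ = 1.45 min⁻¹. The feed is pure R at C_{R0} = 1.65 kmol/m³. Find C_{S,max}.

For a first-order series the maximum intermediate yield is C_{S,max}/C_{R0} = (k₁/k₂)^[k₂/(k₂−k₁)].
= (2.09/1.45)^(1.45/(1.45−2.09)) = (1.441)^(-2.266) = 0.4368.
C_{S,max} = 0.4368×1.65 = 0.721 kmol/m³.

0.721 kmol/m³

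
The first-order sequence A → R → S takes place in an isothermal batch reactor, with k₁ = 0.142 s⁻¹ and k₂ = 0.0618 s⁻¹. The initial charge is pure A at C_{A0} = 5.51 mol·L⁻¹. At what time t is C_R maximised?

Setting dC_R/dt = 0 gives t_opt = ln(k₂/k₁)/(k₂−k₁).
= ln(0.0618/0.142)/(0.0618−0.142) = ln(0.4352)/-0.08020 = -0.8319/-0.08020 = 10.4 s.

10.4 s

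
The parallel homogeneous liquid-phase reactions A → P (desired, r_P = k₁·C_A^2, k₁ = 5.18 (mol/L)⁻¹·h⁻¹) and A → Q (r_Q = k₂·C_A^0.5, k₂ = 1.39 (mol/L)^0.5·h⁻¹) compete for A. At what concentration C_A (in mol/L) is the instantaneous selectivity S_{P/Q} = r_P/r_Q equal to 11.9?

S_{P/Q} = (k₁/k₂)·C_A^1.5 ⇒ C_A = (S·k₂/k₁)^(1/1.5).
= (11.9×1.39/5.18)^(0.6667) = (3.193)^(0.6667) = 2.17 mol/L.

2.17 mol/L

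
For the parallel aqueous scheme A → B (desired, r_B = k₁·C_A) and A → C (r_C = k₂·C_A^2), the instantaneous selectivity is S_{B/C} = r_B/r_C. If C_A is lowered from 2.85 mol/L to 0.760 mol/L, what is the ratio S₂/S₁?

3.75

S_{B/C} = (k₁/k₂)·C_A⁻¹, so S₂/S₁ = (C_{A,2}/C_{A,1})⁻¹.
= 2.85/0.760 = 3.75.
Selectivity toward B rises as C_A falls — low-concentration operation is favoured.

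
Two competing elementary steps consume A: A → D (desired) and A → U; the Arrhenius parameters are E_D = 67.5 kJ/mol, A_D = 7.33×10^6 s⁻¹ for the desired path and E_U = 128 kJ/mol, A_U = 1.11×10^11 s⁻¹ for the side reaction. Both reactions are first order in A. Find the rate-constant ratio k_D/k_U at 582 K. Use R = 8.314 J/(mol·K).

17.8

k_D/k_U = (A_D/A_U)·exp[−(E_D−E_U)/(RT)] = (A_D/A_U)·exp[(E_U−E_D)/(RT)].
(E_U−E_D)/(RT) = (128−67.5)×10³/(8.314×582) = 60500/4839 = 12.50.
k_D/k_U = (7.33×10^6/1.11×10^11)·exp(12.50) = 6.604×10^-5 × 2.692×10^5 = 17.8.
Since E_D < E_U, lowering the temperature improves selectivity toward D.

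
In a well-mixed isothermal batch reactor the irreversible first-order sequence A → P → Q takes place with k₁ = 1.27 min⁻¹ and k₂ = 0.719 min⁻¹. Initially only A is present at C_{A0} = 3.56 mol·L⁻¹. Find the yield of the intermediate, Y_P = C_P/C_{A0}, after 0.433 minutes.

For first-order series with pure A initially, C_P(t) = k₁C_{A0}/(k₂−k₁)·(e^(−k₁t) − e^(−k₂t)).
e^(−k₁t) = e^(−1.27×0.433) = e^(−0.5499) = 0.5770; e^(−k₂t) = e^(−0.3113) = 0.7325.
C_P = 1.27×3.56/(0.719−1.27) × (0.5770−0.7325) = (-8.205)×(-0.1555) = 1.276 mol·L⁻¹.
Y_P = C_P/C_{A0} = 1.276/3.56 = 0.358.

0.358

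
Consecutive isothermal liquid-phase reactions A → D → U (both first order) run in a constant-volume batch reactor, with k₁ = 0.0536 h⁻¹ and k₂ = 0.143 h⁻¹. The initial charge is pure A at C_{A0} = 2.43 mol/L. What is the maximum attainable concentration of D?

For a first-order series the maximum intermediate yield is C_{D,max}/C_{A0} = (k₁/k₂)^[k₂/(k₂−k₁)].
= (0.0536/0.143)^(0.143/(0.143−0.0536)) = (0.3748)^(1.600) = 0.2081.
C_{D,max} = 0.2081×2.43 = 0.506 mol/L.

0.506 mol/L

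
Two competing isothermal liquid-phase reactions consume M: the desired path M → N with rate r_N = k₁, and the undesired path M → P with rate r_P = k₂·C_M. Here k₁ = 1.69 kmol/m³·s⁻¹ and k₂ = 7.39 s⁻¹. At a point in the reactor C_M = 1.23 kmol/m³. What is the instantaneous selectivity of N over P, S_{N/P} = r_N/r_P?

0.186

S_{N/P} = r_N/r_P = (k₁)/(k₂·C_M) = (k₁/k₂)·C_M⁻¹.
= (1.69) / (7.39×1.230) = 1.690/9.090 = 0.186.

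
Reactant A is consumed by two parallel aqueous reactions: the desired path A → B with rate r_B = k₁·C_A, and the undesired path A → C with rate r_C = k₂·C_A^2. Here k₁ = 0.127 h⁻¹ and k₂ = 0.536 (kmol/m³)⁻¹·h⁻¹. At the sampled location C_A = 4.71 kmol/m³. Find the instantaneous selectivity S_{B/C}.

S_{B/C} = r_B/r_C = (k₁·C_A)/(k₂·C_A^2) = (k₁/k₂)·C_A⁻¹.
= (0.127×4.710) / (0.536×4.710^2) = 0.5982/11.89 = 0.0503.
The undesired path is higher order in A, so low C_A (CSTR or dilute feed) favours B.

0.0503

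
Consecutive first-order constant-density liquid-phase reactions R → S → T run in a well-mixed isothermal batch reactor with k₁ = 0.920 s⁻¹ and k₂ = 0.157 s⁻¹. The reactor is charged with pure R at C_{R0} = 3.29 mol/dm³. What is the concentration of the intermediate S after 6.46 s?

1.43 mol/dm³

Solving the coupled first-order balances gives C_S(t) = [k₁/(k₂−k₁)]·C_{R0}·(e^(−k₁t) − e^(−k₂t)).
e^(−k₁t) = e^(−0.920×6.46) = e^(−5.943) = 0.002624; e^(−k₂t) = e^(−1.014) = 0.3627.
C_S = 0.920×3.29/(0.157−0.920) × (0.002624−0.3627) = (-3.967)×(-0.3601) = 1.428 mol/dm³.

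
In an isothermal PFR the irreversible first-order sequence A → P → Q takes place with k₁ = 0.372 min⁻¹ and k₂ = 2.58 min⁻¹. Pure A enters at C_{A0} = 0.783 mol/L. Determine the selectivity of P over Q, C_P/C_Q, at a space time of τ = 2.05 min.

0.171

Solving the coupled first-order balances gives C_P(τ) = [k₁/(k₂−k₁)]·C_{A0}·(e^(−k₁τ) − e^(−k₂τ)).
e^(−k₁τ) = e^(−0.372×2.05) = e^(−0.7626) = 0.4665; e^(−k₂τ) = e^(−5.289) = 0.005047.
C_P = 0.372×0.783/(2.58−0.372) × (0.4665−0.005047) = 0.1319×0.4614 = 0.06087 mol/L.
C_A = C_{A0}e^(−k₁τ) = 0.3652 mol/L, so C_Q = C_{A0}−C_A−C_P = 0.3569 mol/L; C_P/C_Q = 0.171.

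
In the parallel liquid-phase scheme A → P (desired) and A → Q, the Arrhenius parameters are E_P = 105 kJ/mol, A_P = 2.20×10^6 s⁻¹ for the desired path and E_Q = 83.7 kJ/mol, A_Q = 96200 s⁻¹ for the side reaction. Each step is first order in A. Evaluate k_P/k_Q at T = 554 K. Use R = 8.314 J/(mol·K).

0.224

k_P/k_Q = (A_P/A_Q)·exp[−(E_P−E_Q)/(RT)] = (A_P/A_Q)·exp[(E_Q−E_P)/(RT)].
(E_Q−E_P)/(RT) = (83.7−105)×10³/(8.314×554) = -21300/4606 = -4.624.
k_P/k_Q = (2.20×10^6/96200)·exp(-4.624) = 22.87 × 0.009809 = 0.224.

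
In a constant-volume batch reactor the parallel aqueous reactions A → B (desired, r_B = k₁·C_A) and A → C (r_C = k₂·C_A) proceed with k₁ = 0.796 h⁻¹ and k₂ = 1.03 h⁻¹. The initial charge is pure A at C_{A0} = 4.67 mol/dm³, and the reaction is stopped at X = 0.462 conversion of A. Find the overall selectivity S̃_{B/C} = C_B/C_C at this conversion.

C_A = C_{A0}(1−X) = 2.512 mol/dm³.
Both paths are first order in A, so the instantaneous fraction to B is constant: dC_B/d(−C_A) = k₁/(k₁+k₂) = 0.4359.
C_B = 0.4359·(C_{A0}−C_A) = 0.4359×2.158 = 0.941 mol/dm³.
C_C = (C_{A0}−C_A)−C_B = 1.217 mol/dm³; S̃_{B/C} = 0.9405/1.217 = 0.773.

0.773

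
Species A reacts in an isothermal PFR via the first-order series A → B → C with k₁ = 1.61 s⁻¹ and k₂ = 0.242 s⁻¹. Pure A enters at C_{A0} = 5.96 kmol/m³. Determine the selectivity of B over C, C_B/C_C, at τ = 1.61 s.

3.28

The intermediate concentration in a first-order A→B→C sequence is C_B = k₁C_{A0}(e^(−k₁τ) − e^(−k₂τ))/(k₂−k₁).
e^(−k₁τ) = e^(−1.61×1.61) = e^(−2.592) = 0.07486; e^(−k₂τ) = e^(−0.3896) = 0.6773.
C_B = 1.61×5.96/(0.242−1.61) × (0.07486−0.6773) = (-7.014)×(-0.6025) = 4.226 kmol/m³.
C_A = C_{A0}e^(−k₁τ) = 0.4462 kmol/m³, so C_C = C_{A0}−C_A−C_B = 1.288 kmol/m³; C_B/C_C = 3.28.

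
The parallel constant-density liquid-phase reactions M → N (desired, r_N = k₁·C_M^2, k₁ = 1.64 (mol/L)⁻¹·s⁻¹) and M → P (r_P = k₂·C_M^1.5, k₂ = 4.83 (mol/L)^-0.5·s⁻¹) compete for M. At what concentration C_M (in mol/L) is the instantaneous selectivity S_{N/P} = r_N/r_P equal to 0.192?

S_{N/P} = (k₁/k₂)·C_M^0.5 ⇒ C_M = (S·k₂/k₁)^(2).
= (0.192×4.83/1.64)^(2) = (0.5655)^(2) = 0.320 mol/L.

0.320 mol/L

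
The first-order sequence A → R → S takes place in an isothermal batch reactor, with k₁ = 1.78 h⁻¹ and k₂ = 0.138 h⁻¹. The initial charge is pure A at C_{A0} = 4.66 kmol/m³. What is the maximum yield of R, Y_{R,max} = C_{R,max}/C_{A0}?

0.807

At the optimum, C_{R,max}/C_{A0} = (k₁/k₂)^[k₂/(k₂−k₁)].
= (1.78/0.138)^(0.138/(0.138−1.78)) = (12.90)^(-0.08404) = 0.8066.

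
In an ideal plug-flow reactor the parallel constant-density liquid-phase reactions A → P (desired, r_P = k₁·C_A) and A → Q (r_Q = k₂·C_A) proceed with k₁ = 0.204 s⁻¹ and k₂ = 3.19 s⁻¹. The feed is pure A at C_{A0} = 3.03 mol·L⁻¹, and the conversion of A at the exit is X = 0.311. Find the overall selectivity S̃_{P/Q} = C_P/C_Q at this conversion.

0.0639

C_A = C_{A0}(1−X) = 2.088 mol·L⁻¹.
Both paths are first order in A, so the instantaneous fraction to P is constant: dC_P/d(−C_A) = k₁/(k₁+k₂) = 0.06011.
C_P = 0.06011·(C_{A0}−C_A) = 0.06011×0.9423 = 0.0566 mol·L⁻¹.
C_Q = (C_{A0}−C_A)−C_P = 0.8857 mol·L⁻¹; S̃_{P/Q} = 0.05664/0.8857 = 0.0639.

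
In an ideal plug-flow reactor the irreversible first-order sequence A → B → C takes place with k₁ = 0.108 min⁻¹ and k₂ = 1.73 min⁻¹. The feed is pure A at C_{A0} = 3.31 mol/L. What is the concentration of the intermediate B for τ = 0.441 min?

Solving the coupled first-order balances gives C_B(τ) = [k₁/(k₂−k₁)]·C_{A0}·(e^(−k₁τ) − e^(−k₂τ)).
e^(−k₁τ) = e^(−0.108×0.441) = e^(−0.04763) = 0.9535; e^(−k₂τ) = e^(−0.7629) = 0.4663.
C_B = 0.108×3.31/(1.73−0.108) × (0.9535−0.4663) = 0.2204×0.4872 = 0.1074 mol/L.

0.107 mol/L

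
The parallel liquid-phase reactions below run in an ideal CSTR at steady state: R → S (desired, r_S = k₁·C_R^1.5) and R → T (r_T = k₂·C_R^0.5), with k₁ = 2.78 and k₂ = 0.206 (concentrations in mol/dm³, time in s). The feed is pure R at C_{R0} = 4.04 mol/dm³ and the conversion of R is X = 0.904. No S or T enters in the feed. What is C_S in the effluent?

Exit C_R = C_{R0}(1−X) = 4.04×0.0960 = 0.3878 mol/dm³.
Rates in a CSTR are evaluated at the outlet concentration: r_S = 2.78×0.3878^1.5 = 0.6715, r_T = 0.206×0.3878^0.5 = 0.1283.
Fraction of consumed R going to S: r_S/(r_S+r_T) = 0.8396.
C_S = 0.8396·C_{R0}·X = 0.8396×4.04×0.904 = 3.07 mol/dm³.

3.07 mol/dm³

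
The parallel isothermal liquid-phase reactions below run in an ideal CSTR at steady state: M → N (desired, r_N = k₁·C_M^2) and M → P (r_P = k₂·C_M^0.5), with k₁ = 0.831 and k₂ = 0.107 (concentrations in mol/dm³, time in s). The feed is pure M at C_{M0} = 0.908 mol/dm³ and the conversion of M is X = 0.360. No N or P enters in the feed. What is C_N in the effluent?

0.253 mol/dm³

Exit C_M = C_{M0}(1−X) = 0.908×0.640 = 0.5811 mol/dm³.
A CSTR operates uniformly at the exit composition, giving r_N = 0.2806 and r_P = 0.08157 (each k·C_M^n at C_M = 0.5811).
Fraction of consumed M going to N: r_N/(r_N+r_P) = 0.7748.
C_N = 0.7748·C_{M0}·X = 0.7748×0.908×0.360 = 0.253 mol/dm³.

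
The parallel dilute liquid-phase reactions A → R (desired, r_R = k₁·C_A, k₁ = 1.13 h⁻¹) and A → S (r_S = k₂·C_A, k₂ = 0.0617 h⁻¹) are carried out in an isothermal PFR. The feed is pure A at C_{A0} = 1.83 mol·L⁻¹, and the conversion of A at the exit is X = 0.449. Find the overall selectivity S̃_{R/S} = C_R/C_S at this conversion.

C_A = C_{A0}(1−X) = 1.008 mol·L⁻¹.
Both paths are first order in A, so the instantaneous fraction to R is constant: dC_R/d(−C_A) = k₁/(k₁+k₂) = 0.9482.
C_R = 0.9482·(C_{A0}−C_A) = 0.9482×0.8217 = 0.779 mol·L⁻¹.
C_S = (C_{A0}−C_A)−C_R = 0.04254 mol·L⁻¹; S̃_{R/S} = 0.7791/0.04254 = 18.3.

18.3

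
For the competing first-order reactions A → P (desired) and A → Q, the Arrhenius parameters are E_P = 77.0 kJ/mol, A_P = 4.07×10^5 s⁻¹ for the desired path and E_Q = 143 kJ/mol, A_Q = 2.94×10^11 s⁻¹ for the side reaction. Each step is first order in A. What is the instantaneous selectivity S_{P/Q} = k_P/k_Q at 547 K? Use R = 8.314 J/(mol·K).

2.78

With equal orders, S_{P/Q} = k_P/k_Q = (A_P/A_Q)·exp[(E_Q−E_P)/(RT)].
(E_Q−E_P)/(RT) = (143−77.0)×10³/(8.314×547) = 66000/4548 = 14.51.
k_P/k_Q = (4.07×10^5/2.94×10^11)·exp(14.51) = 1.384×10^-6 × 2.008×10^6 = 2.78.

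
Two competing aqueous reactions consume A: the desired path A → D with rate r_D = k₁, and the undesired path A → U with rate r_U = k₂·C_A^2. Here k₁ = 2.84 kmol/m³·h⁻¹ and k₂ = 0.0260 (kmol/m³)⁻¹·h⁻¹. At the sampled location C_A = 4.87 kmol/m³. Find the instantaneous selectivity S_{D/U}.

4.61

S_{D/U} = r_D/r_U = (k₁)/(k₂·C_A^2) = (k₁/k₂)·C_A^-2.
= (2.84) / (0.0260×4.870^2) = 2.840/0.6166 = 4.61.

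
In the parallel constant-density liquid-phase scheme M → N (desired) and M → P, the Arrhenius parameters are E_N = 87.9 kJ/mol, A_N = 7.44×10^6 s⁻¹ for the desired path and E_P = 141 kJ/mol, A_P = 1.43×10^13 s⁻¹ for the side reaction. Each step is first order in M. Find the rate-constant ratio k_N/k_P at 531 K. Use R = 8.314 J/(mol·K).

0.0871

k_N/k_P = (A_N/A_P)·exp[−(E_N−E_P)/(RT)] = (A_N/A_P)·exp[(E_P−E_N)/(RT)].
(E_P−E_N)/(RT) = (141−87.9)×10³/(8.314×531) = 53100/4415 = 12.03.
k_N/k_P = (7.44×10^6/1.43×10^13)·exp(12.03) = 5.203×10^-7 × 1.674×10^5 = 0.0871.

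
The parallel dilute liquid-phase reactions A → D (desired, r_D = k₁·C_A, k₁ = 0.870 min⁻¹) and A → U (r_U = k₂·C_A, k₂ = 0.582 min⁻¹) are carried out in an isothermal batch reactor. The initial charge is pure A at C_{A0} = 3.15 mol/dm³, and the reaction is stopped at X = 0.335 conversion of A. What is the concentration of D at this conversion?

C_A = C_{A0}(1−X) = 2.095 mol/dm³.
Both paths are first order in A, so the instantaneous fraction to D is constant: dC_D/d(−C_A) = k₁/(k₁+k₂) = 0.5992.
C_D = 0.5992·(C_{A0}−C_A) = 0.5992×1.055 = 0.632 mol/dm³.

0.632 mol/dm³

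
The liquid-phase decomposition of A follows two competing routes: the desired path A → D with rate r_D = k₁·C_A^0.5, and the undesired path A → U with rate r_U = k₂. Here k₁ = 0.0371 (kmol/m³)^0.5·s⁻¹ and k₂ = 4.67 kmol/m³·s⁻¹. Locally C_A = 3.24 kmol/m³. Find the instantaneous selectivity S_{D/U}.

0.0143

S_{D/U} = r_D/r_U = (k₁·C_A^0.5)/(k₂) = (k₁/k₂)·C_A^0.5.
= (0.0371×3.240^0.5) / (4.67) = 0.06678/4.670 = 0.0143.
Since the desired path is higher order in A, keeping C_A high (PFR or concentrated feed) favours D.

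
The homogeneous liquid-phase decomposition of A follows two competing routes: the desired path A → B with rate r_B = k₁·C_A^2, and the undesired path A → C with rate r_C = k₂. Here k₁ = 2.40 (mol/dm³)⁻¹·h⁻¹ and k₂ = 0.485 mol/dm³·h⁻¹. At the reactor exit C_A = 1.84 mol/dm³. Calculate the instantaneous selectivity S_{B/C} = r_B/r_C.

S_{B/C} = r_B/r_C = (k₁·C_A^2)/(k₂) = (k₁/k₂)·C_A^2.
= (2.40×1.840^2) / (0.485) = 8.125/0.4850 = 16.8.

16.8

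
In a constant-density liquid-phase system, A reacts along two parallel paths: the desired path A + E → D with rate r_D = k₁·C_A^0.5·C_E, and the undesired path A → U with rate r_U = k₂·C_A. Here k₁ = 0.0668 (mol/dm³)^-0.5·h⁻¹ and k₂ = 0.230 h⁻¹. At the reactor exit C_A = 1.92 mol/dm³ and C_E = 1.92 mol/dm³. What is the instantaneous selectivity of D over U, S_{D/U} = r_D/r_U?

S_{D/U} = r_D/r_U = (k₁·C_A^0.5·C_E)/(k₂·C_A) = (k₁/k₂)·C_A^-0.5·C_E.
= (0.0668×1.920^0.5×1.920) / (0.230×1.920) = 0.1777/0.4416 = 0.402.

0.402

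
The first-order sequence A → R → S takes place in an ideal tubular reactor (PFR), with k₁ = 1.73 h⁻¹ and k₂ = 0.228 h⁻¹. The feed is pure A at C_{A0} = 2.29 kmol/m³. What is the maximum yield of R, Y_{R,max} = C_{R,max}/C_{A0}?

0.735

For a first-order series the maximum intermediate yield is C_{R,max}/C_{A0} = (k₁/k₂)^[k₂/(k₂−k₁)].
= (1.73/0.228)^(0.228/(0.228−1.73)) = (7.588)^(-0.1518) = 0.7352.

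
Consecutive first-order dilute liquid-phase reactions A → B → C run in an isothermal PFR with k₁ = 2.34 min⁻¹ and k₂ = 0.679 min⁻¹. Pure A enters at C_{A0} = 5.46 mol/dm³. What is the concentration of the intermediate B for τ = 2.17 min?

1.71 mol/dm³

For first-order series with pure A initially, C_B(τ) = k₁C_{A0}/(k₂−k₁)·(e^(−k₁τ) − e^(−k₂τ)).
e^(−k₁τ) = e^(−2.34×2.17) = e^(−5.078) = 0.006234; e^(−k₂τ) = e^(−1.473) = 0.2291.
C_B = 2.34×5.46/(0.679−2.34) × (0.006234−0.2291) = (-7.692)×(-0.2229) = 1.715 mol/dm³.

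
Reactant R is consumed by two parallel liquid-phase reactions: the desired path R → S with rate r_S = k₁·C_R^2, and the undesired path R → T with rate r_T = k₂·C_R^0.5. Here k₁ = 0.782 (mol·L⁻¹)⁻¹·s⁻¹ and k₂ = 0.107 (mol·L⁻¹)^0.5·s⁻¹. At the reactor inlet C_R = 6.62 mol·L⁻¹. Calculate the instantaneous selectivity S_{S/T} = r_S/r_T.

124

S_{S/T} = r_S/r_T = (k₁·C_R^2)/(k₂·C_R^0.5) = (k₁/k₂)·C_R^1.5.
= (0.782×6.620^2) / (0.107×6.620^0.5) = 34.27/0.2753 = 124.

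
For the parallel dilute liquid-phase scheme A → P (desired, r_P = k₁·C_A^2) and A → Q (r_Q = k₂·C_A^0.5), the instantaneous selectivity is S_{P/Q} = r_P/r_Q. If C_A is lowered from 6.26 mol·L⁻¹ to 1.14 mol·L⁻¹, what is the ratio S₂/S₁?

0.0777

S_{P/Q} = (k₁/k₂)·C_A^1.5, so S₂/S₁ = (C_{A,2}/C_{A,1})^1.5.
= (1.14/6.26)^1.5 = (0.1821)^1.5 = 0.0777.
Selectivity toward P falls as C_A falls — high-concentration operation is favoured.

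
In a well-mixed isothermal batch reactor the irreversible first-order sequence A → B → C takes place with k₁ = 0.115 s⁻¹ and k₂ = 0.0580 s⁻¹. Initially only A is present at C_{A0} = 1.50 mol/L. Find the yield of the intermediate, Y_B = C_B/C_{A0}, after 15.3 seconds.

Solving the coupled first-order balances gives C_B(t) = [k₁/(k₂−k₁)]·C_{A0}·(e^(−k₁t) − e^(−k₂t)).
e^(−k₁t) = e^(−0.115×15.3) = e^(−1.760) = 0.1721; e^(−k₂t) = e^(−0.8874) = 0.4117.
C_B = 0.115×1.50/(0.0580−0.115) × (0.1721−0.4117) = (-3.026)×(-0.2396) = 0.7251 mol/L.
Y_B = C_B/C_{A0} = 0.7251/1.50 = 0.483.

0.483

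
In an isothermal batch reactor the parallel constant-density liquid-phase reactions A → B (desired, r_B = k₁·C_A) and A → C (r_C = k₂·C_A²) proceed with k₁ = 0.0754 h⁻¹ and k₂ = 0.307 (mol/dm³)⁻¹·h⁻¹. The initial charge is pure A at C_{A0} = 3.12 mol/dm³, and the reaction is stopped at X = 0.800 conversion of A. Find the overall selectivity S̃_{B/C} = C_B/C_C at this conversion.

C_A = C_{A0}(1−X) = 0.6240 mol/dm³.
Along a PFR/batch, dC_B/dC_A = −r_B/(r_B+r_C) = −k₁/(k₁+k₂·C_A).
Integrating from C_{A0} to C_A: C_B = (0.0754/0.307)·ln[(0.0754+0.307·3.12)/(0.0754+0.307·0.624)] = 0.2456·ln(1.033/0.2670) = 0.3324 mol/dm³.
C_C = (C_{A0}−C_A)−C_B = 2.164 mol/dm³; S̃_{B/C} = 0.3324/2.164 = 0.154.

0.154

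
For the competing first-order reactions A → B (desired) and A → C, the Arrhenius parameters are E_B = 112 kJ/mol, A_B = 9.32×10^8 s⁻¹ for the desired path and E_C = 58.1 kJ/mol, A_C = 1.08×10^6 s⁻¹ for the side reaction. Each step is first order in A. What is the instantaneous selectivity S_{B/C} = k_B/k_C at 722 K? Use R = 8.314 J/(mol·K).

0.109

Since both paths have the same order in A, the concentration cancels and S_{B/C} = k_B/k_C = (A_B/A_C)·exp[(E_C−E_B)/(RT)].
(E_C−E_B)/(RT) = (58.1−112)×10³/(8.314×722) = -53900/6003 = -8.979.
k_B/k_C = (9.32×10^8/1.08×10^6)·exp(-8.979) = 863.0 × 1.260×10^-4 = 0.109.
Since E_B > E_C, raising the temperature improves selectivity toward B.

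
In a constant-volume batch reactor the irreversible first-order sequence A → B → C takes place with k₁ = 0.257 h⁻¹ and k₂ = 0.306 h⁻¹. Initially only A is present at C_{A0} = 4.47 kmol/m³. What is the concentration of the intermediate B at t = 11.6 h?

0.516 kmol/m³

Solving the coupled first-order balances gives C_B(t) = [k₁/(k₂−k₁)]·C_{A0}·(e^(−k₁t) − e^(−k₂t)).
e^(−k₁t) = e^(−0.257×11.6) = e^(−2.981) = 0.05073; e^(−k₂t) = e^(−3.550) = 0.02874.
C_B = 0.257×4.47/(0.306−0.257) × (0.05073−0.02874) = 23.44×0.02200 = 0.5157 kmol/m³.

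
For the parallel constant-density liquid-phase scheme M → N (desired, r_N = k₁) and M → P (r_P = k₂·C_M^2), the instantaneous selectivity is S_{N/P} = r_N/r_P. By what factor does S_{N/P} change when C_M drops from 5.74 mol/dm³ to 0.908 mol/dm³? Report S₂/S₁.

S_{N/P} = (k₁/k₂)·C_M^-2, so S₂/S₁ = (C_{M,2}/C_{M,1})^-2.
= (0.908/5.74)^(-2) = (0.1582)^(-2) = 40.0.

40.0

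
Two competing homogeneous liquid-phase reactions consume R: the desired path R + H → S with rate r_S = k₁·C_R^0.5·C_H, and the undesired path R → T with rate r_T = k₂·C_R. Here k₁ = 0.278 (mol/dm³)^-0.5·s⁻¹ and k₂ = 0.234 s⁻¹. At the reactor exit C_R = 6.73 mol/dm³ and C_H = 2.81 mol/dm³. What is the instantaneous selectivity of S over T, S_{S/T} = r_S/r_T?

S_{S/T} = r_S/r_T = (k₁·C_R^0.5·C_H)/(k₂·C_R) = (k₁/k₂)·C_R^-0.5·C_H.
= (0.278×6.730^0.5×2.810) / (0.234×6.730) = 2.027/1.575 = 1.29.
The undesired path is higher order in R, so low C_R (CSTR or dilute feed) favours S.

1.29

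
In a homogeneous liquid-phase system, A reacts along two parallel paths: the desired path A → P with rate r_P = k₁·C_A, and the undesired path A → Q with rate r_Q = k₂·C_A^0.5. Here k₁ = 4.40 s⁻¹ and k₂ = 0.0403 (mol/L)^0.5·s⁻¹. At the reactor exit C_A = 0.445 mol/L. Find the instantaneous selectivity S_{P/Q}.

S_{P/Q} = r_P/r_Q = (k₁·C_A)/(k₂·C_A^0.5) = (k₁/k₂)·C_A^0.5.
= (4.40×0.4450) / (0.0403×0.4450^0.5) = 1.958/0.02688 = 72.8.
Since the desired path is higher order in A, keeping C_A high (PFR or concentrated feed) favours P.

72.8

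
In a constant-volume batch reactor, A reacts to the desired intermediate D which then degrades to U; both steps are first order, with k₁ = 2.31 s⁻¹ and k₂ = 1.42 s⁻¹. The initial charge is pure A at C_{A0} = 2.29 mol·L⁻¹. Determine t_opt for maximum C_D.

Setting dC_D/dt = 0 gives t_opt = ln(k₂/k₁)/(k₂−k₁).
= ln(1.42/2.31)/(1.42−2.31) = ln(0.6147)/-0.8900 = -0.4866/-0.8900 = 0.547 s.

0.547 s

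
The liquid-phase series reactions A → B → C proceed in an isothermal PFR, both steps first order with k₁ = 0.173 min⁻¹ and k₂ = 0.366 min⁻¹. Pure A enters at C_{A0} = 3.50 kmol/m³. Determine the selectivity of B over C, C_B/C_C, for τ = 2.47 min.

1.76

The intermediate concentration in a first-order A→B→C sequence is C_B = k₁C_{A0}(e^(−k₁τ) − e^(−k₂τ))/(k₂−k₁).
e^(−k₁τ) = e^(−0.173×2.47) = e^(−0.4273) = 0.6523; e^(−k₂τ) = e^(−0.9040) = 0.4049.
C_B = 0.173×3.50/(0.366−0.173) × (0.6523−0.4049) = 3.137×0.2473 = 0.7759 kmol/m³.
C_A = C_{A0}e^(−k₁τ) = 2.283 kmol/m³, so C_C = C_{A0}−C_A−C_B = 0.4412 kmol/m³; C_B/C_C = 1.76.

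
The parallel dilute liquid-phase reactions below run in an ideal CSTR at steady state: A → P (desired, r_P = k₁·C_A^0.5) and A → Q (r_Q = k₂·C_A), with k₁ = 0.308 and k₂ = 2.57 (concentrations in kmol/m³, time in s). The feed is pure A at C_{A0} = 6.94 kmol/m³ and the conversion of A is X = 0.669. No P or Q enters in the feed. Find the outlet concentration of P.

0.340 kmol/m³

Exit C_A = C_{A0}(1−X) = 6.94×0.331 = 2.297 kmol/m³.
A CSTR operates uniformly at the exit composition, giving r_P = 0.4668 and r_Q = 5.904 (each k·C_A^n at C_A = 2.297).
Fraction of consumed A going to P: r_P/(r_P+r_Q) = 0.07328.
C_P = 0.07328·C_{A0}·X = 0.07328×6.94×0.669 = 0.340 kmol/m³.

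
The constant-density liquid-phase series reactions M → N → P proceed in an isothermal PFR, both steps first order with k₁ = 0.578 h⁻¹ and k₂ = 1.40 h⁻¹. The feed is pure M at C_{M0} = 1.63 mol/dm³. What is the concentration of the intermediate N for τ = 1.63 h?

0.330 mol/dm³

Solving the coupled first-order balances gives C_N(τ) = [k₁/(k₂−k₁)]·C_{M0}·(e^(−k₁τ) − e^(−k₂τ)).
e^(−k₁τ) = e^(−0.578×1.63) = e^(−0.9421) = 0.3898; e^(−k₂τ) = e^(−2.282) = 0.1021.
C_N = 0.578×1.63/(1.40−0.578) × (0.3898−0.1021) = 1.146×0.2877 = 0.3298 mol/dm³.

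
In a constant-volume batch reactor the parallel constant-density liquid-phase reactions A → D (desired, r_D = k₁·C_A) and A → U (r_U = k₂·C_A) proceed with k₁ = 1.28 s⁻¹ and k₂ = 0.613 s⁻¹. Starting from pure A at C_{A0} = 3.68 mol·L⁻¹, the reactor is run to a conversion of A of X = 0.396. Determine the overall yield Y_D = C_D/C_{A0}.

C_A = C_{A0}(1−X) = 2.223 mol·L⁻¹.
Both paths are first order in A, so the instantaneous fraction to D is constant: dC_D/d(−C_A) = k₁/(k₁+k₂) = 0.6762.
C_D = 0.6762·(C_{A0}−C_A) = 0.6762×1.457 = 0.985 mol·L⁻¹.
Y_D = C_D/C_{A0} = 0.9854/3.68 = 0.268.

0.268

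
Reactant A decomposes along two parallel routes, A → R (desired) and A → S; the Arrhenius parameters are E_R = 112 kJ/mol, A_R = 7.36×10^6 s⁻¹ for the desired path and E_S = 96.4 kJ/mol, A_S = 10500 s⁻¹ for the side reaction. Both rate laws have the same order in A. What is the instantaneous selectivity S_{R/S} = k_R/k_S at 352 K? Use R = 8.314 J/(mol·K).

3.39

k_R/k_S = (A_R/A_S)·exp[−(E_R−E_S)/(RT)] = (A_R/A_S)·exp[(E_S−E_R)/(RT)].
(E_S−E_R)/(RT) = (96.4−112)×10³/(8.314×352) = -15600/2927 = -5.331.
k_R/k_S = (7.36×10^6/10500)·exp(-5.331) = 701.0 × 0.004841 = 3.39.
Since E_R > E_S, raising the temperature improves selectivity toward R.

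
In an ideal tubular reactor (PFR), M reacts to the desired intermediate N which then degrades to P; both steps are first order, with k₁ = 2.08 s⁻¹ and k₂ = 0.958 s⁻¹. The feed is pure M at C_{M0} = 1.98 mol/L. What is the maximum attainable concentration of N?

Evaluating C_N at τ_opt = ln(k₂/k₁)/(k₂−k₁) gives C_{N,max}/C_{M0} = (k₁/k₂)^[k₂/(k₂−k₁)].
= (2.08/0.958)^(0.958/(0.958−2.08)) = (2.171)^(-0.8538) = 0.5158.
C_{N,max} = 0.5158×1.98 = 1.02 mol/L.

1.02 mol/L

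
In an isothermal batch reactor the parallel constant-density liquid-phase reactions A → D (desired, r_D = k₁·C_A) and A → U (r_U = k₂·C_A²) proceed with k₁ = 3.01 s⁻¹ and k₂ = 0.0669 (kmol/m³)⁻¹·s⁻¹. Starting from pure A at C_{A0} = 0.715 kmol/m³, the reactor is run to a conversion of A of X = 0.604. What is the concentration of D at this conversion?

0.427 kmol/m³

C_A = C_{A0}(1−X) = 0.2831 kmol/m³.
Along a PFR/batch, dC_D/dC_A = −r_D/(r_D+r_U) = −k₁/(k₁+k₂·C_A).
Integrating from C_{A0} to C_A: C_D = (3.01/0.0669)·ln[(3.01+0.0669·0.715)/(3.01+0.0669·0.283)] = 44.99·ln(3.058/3.029) = 0.4271 kmol/m³.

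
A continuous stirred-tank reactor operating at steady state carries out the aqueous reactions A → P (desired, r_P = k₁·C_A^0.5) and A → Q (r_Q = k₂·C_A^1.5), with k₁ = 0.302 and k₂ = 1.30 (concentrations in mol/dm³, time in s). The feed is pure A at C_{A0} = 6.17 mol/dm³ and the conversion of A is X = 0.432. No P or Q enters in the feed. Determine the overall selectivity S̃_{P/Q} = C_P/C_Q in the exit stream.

0.0663

Exit C_A = C_{A0}(1−X) = 6.17×0.568 = 3.505 mol/dm³.
Rates in a CSTR are evaluated at the outlet concentration: r_P = 0.302×3.505^0.5 = 0.5654, r_Q = 1.30×3.505^1.5 = 8.529.
Overall selectivity = C_P/C_Q = r_Pτ/(r_Qτ) = r_P/r_Q = 0.0663.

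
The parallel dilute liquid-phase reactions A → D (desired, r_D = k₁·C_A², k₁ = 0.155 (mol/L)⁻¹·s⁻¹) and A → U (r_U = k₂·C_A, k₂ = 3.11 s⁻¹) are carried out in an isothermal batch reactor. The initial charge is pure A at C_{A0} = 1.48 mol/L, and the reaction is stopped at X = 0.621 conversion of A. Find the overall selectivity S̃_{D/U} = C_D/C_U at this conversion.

C_A = C_{A0}(1−X) = 0.5609 mol/L.
Along a PFR/batch, dC_U/dC_A = −r_U/(r_D+r_U) = −k₂/(k₂+k₁·C_A).
Integrating from C_{A0} to C_A: C_U = (3.11/0.155)·ln[(3.11+0.155·1.48)/(3.11+0.155·0.561)] = 20.06·ln(3.339/3.197) = 0.8747 mol/L.
Then C_D = (C_{A0}−C_A) − C_U = 0.9191 − 0.8747 = 0.04434 mol/L.
S̃_{D/U} = C_D/C_U = 0.04434/0.8747 = 0.0507.

0.0507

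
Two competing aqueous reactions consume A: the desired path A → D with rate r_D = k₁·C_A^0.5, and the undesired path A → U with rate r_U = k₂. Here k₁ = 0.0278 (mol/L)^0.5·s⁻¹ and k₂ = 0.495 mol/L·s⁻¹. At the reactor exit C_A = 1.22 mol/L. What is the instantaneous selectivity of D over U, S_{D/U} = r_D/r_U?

0.0620

S_{D/U} = r_D/r_U = (k₁·C_A^0.5)/(k₂) = (k₁/k₂)·C_A^0.5.
= (0.0278×1.220^0.5) / (0.495) = 0.03071/0.4950 = 0.0620.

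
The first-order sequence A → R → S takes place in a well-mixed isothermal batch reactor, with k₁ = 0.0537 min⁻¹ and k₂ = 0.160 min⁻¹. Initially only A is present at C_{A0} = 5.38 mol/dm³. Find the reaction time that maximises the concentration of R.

10.3 min

The intermediate peaks when r₁ = r₂, i.e. k₁e^(−k₁t) = k₂e^(−k₂t), giving t_opt = ln(k₂/k₁)/(k₂−k₁).
= ln(0.160/0.0537)/(0.160−0.0537) = ln(2.980)/0.1063 = 1.092/0.1063 = 10.3 min.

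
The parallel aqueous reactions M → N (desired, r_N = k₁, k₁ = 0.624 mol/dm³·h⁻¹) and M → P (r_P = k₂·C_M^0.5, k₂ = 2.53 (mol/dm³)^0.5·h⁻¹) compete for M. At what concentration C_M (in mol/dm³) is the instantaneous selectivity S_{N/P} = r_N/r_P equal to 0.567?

0.189 mol/dm³

S_{N/P} = (k₁/k₂)·C_M^-0.5 ⇒ C_M = (S·k₂/k₁)^(-2).
= (0.567×2.53/0.624)^(-2) = (2.299)^(-2) = 0.189 mol/dm³.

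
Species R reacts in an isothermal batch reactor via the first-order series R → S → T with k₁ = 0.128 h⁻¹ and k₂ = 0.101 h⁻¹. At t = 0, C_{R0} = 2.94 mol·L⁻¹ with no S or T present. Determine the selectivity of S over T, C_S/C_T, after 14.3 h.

The intermediate concentration in a first-order A→B→C sequence is C_S = k₁C_{R0}(e^(−k₁t) − e^(−k₂t))/(k₂−k₁).
e^(−k₁t) = e^(−0.128×14.3) = e^(−1.830) = 0.1603; e^(−k₂t) = e^(−1.444) = 0.2359.
C_S = 0.128×2.94/(0.101−0.128) × (0.1603−0.2359) = (-13.94)×(-0.07556) = 1.053 mol·L⁻¹.
C_R = C_{R0}e^(−k₁t) = 0.4714 mol·L⁻¹, so C_T = C_{R0}−C_R−C_S = 1.415 mol·L⁻¹; C_S/C_T = 0.744.

0.744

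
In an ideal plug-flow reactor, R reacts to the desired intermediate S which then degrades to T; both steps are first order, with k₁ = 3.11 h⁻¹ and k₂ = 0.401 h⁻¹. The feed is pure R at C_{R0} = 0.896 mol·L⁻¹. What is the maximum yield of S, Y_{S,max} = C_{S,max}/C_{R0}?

For a first-order series the maximum intermediate yield is C_{S,max}/C_{R0} = (k₁/k₂)^[k₂/(k₂−k₁)].
= (3.11/0.401)^(0.401/(0.401−3.11)) = (7.756)^(-0.1480) = 0.7384.

0.738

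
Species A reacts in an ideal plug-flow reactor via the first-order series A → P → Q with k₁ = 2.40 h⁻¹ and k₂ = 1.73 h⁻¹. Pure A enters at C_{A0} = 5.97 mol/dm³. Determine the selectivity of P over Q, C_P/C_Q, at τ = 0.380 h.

Solving the coupled first-order balances gives C_P(τ) = [k₁/(k₂−k₁)]·C_{A0}·(e^(−k₁τ) − e^(−k₂τ)).
e^(−k₁τ) = e^(−2.40×0.380) = e^(−0.9120) = 0.4017; e^(−k₂τ) = e^(−0.6574) = 0.5182.
C_P = 2.40×5.97/(1.73−2.40) × (0.4017−0.5182) = (-21.39)×(-0.1165) = 2.491 mol/dm³.
C_A = C_{A0}e^(−k₁τ) = 2.398 mol/dm³, so C_Q = C_{A0}−C_A−C_P = 1.081 mol/dm³; C_P/C_Q = 2.30.

2.30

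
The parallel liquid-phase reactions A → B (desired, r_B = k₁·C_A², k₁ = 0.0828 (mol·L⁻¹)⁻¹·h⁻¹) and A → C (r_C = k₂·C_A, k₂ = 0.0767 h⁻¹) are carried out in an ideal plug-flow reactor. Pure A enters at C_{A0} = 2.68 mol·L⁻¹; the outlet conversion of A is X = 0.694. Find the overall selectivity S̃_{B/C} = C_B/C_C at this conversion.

C_A = C_{A0}(1−X) = 0.8201 mol·L⁻¹.
Along a PFR/batch, dC_C/dC_A = −r_C/(r_B+r_C) = −k₂/(k₂+k₁·C_A).
Integrating from C_{A0} to C_A: C_C = (0.0767/0.0828)·ln[(0.0767+0.0828·2.68)/(0.0767+0.0828·0.820)] = 0.9263·ln(0.2986/0.1446) = 0.6717 mol·L⁻¹.
Then C_B = (C_{A0}−C_A) − C_C = 1.860 − 0.6717 = 1.188 mol·L⁻¹.
S̃_{B/C} = C_B/C_C = 1.188/0.6717 = 1.77.

1.77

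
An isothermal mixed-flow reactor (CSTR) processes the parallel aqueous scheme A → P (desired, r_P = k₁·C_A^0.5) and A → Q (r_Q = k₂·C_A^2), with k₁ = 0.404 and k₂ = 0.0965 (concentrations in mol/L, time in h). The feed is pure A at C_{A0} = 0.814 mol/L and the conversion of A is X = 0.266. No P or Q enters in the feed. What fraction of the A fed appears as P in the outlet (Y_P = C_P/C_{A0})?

Exit C_A = C_{A0}(1−X) = 0.814×0.734 = 0.5975 mol/L.
In a CSTR the entire volume is at exit conditions, so r_P = 0.404×0.5975^0.5 = 0.3123 and r_Q = 0.0965×0.5975^2 = 0.03445.
Fraction of consumed A going to P: r_P/(r_P+r_Q) = 0.9006.
C_P = 0.9006·C_{A0}·X = 0.9006×0.814×0.266 = 0.195 mol/L; Y_P = C_P/C_{A0} = 0.240.

0.240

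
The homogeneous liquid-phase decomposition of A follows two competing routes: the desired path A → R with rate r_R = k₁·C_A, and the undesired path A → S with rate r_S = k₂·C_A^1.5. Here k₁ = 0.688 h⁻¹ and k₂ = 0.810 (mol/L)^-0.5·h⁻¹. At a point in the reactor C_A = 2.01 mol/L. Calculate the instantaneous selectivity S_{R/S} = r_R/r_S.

S_{R/S} = r_R/r_S = (k₁·C_A)/(k₂·C_A^1.5) = (k₁/k₂)·C_A^-0.5.
= (0.688×2.010) / (0.810×2.010^1.5) = 1.383/2.308 = 0.599.
The undesired path is higher order in A, so low C_A (CSTR or dilute feed) favours R.

0.599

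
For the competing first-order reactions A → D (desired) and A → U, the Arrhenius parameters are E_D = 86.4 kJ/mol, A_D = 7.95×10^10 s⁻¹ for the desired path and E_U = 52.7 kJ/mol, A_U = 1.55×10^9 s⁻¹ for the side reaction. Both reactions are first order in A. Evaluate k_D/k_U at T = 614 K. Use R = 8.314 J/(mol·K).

With equal orders, S_{D/U} = k_D/k_U = (A_D/A_U)·exp[(E_U−E_D)/(RT)].
(E_U−E_D)/(RT) = (52.7−86.4)×10³/(8.314×614) = -33700/5105 = -6.602.
k_D/k_U = (7.95×10^10/1.55×10^9)·exp(-6.602) = 51.29 × 0.001358 = 0.0697.

0.0697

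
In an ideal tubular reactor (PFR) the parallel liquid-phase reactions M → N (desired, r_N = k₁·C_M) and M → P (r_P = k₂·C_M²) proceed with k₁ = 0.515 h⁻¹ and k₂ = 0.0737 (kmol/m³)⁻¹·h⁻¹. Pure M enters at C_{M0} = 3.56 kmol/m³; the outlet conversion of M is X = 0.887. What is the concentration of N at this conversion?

2.49 kmol/m³

C_M = C_{M0}(1−X) = 0.4023 kmol/m³.
Along a PFR/batch, dC_N/dC_M = −r_N/(r_N+r_P) = −k₁/(k₁+k₂·C_M).
Integrating from C_{M0} to C_M: C_N = (0.515/0.0737)·ln[(0.515+0.0737·3.56)/(0.515+0.0737·0.402)] = 6.988·ln(0.7774/0.5446) = 2.486 kmol/m³.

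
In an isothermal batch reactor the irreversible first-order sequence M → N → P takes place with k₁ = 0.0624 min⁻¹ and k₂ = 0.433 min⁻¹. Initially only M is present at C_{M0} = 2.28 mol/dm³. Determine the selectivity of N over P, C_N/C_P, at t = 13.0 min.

0.154

For first-order series with pure M initially, C_N(t) = k₁C_{M0}/(k₂−k₁)·(e^(−k₁t) − e^(−k₂t)).
e^(−k₁t) = e^(−0.0624×13.0) = e^(−0.8112) = 0.4443; e^(−k₂t) = e^(−5.629) = 0.003592.
C_N = 0.0624×2.28/(0.433−0.0624) × (0.4443−0.003592) = 0.3839×0.4407 = 0.1692 mol/dm³.
C_M = C_{M0}e^(−k₁t) = 1.013 mol/dm³, so C_P = C_{M0}−C_M−C_N = 1.098 mol/dm³; C_N/C_P = 0.154.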